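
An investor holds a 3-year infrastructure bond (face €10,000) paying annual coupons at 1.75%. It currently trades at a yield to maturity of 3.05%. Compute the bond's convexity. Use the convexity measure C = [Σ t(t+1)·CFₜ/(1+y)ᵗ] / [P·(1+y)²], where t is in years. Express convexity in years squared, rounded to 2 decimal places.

11.04

With y = 0.0305:
  t   CF        PV=CF/(1+0.0305)^t    t·PV        t(t+1)·PV
  1       175.00       169.8205       169.8205         339.6410
  2       175.00       164.7943       329.5885         988.7655
  3    10,175.00     9,298.0190    27,894.0570     111,576.2281
  Σ                  9,632.6337    28,393.4660     112,904.6345
P = 9,632.6337.
Convexity = Σ t(t+1)·PV / [P·(1+y)²] = 112,904.6345 / (9,632.6337 × 1.061930) = 11.03750.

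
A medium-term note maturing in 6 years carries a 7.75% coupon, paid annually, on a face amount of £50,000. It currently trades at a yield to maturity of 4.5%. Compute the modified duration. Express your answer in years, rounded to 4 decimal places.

4.8806 years

Periodic yield y = 0.045. First find Macaulay duration:
  t   CF        PV=CF/(1+0.045)^t    t·PV
  1     3,875.00     3,708.1340     3,708.1340
  2     3,875.00     3,548.4536     7,096.9071
  3     3,875.00     3,395.6493    10,186.9480
  4     3,875.00     3,249.4252    12,997.7008
  5     3,875.00     3,109.4978    15,547.4890
  6    53,875.00    41,370.3829   248,222.2974
  Σ                 58,381.5428   297,759.4764
P = 58,381.5428; Macaulay duration = 297,759.4764 / 58,381.5428 = 5.10023 years.
Modified duration = D_Mac / (1 + y) = 5.10023 / 1.045 = 4.88061 years.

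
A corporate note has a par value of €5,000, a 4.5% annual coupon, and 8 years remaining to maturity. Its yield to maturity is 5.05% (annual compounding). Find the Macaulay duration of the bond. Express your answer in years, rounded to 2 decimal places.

Periodic yield y = 0.0505. Discount each cash flow and weight by its year:
  t   CF        PV=CF/(1+0.0505)^t    t·PV
  1       225.00       214.1837       214.1837
  2       225.00       203.8874       407.7748
  3       225.00       194.0861       582.2582
  4       225.00       184.7559       739.0236
  5       225.00       175.8742       879.3712
  6       225.00       167.4196     1,004.5173
  7       225.00       159.3713     1,115.5991
  8     5,225.00     3,523.0422    28,184.3373
  Σ                  4,822.6203    33,127.0652
Price P = Σ PV = 4,822.6203.
Macaulay duration = Σ(t·PV) / P = 33,127.0652 / 4,822.6203 = 6.86910 years.

6.87 years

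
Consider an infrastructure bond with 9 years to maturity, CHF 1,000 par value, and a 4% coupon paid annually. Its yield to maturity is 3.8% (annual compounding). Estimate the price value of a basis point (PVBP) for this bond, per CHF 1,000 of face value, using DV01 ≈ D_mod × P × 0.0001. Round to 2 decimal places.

CHF 0.76

Periodic yield y = 0.038.
  t   CF        PV=CF/(1+0.038)^t    t·PV
  1        40.00        38.5356        38.5356
  2        40.00        37.1249        74.2498
  3        40.00        35.7658       107.2974
  4        40.00        34.4565       137.8258
  5        40.00        33.1950       165.9752
  6        40.00        31.9798       191.8789
  7        40.00        30.8091       215.6635
  8        40.00        29.6812       237.4494
  9     1,040.00       743.4592     6,691.1331
  Σ                  1,015.0071     7,860.0087
P = 1,015.0071; D_Mac = 7.74380 yrs; D_mod = 7.46030 yrs.
DV01 ≈ 7.46030 × 1,015.0071 × 0.0001 = 0.757226.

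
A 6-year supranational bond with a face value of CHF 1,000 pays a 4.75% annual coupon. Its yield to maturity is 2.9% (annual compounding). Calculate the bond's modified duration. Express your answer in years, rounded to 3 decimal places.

Periodic yield y = 0.029. First find Macaulay duration:
  t   CF        PV=CF/(1+0.029)^t    t·PV
  1        47.50        46.1613        46.1613
  2        47.50        44.8604        89.7207
  3        47.50        43.5961       130.7883
  4        47.50        42.3674       169.4697
  5        47.50        41.1734       205.8670
  6     1,047.50       882.3924     5,294.3547
  Σ                  1,100.5511     5,936.3617
P = 1,100.5511; Macaulay duration = 5,936.3617 / 1,100.5511 = 5.39399 years.
Modified duration = D_Mac / (1 + y) = 5.39399 / 1.029 = 5.24197 years.

5.242 years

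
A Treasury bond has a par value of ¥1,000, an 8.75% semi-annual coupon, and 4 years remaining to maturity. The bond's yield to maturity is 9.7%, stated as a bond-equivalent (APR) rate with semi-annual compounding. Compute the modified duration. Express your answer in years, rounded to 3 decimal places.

Periodic yield y = 0.0485. First find Macaulay duration:
  t   CF        PV=CF/(1+0.0485)^t    t·PV
  1        43.75        41.7263        41.7263
  2        43.75        39.7962        79.5923
  3        43.75        37.9553       113.8660
  4        43.75        36.1996       144.7986
  5        43.75        34.5252       172.6259
  6        43.75        32.9282       197.5690
  7        43.75        31.4050       219.8351
  8     1,043.75       714.5770     5,716.6157
  Σ                    969.1127     6,686.6288
P = 969.1127; Macaulay duration = 6,686.6288 / 969.1127 = 6.89974 half-year periods = 3.44987 years.
Modified duration = D_Mac / (1 + y) = 3.44987 / 1.0485 = 3.29029 years.

3.290 years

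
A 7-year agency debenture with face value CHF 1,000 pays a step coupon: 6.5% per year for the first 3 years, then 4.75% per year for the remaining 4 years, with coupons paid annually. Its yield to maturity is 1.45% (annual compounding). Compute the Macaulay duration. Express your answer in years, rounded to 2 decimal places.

6.04 years

Periodic yield y = 0.0145. Discount each cash flow and weight by its year:
  t   CF        PV=CF/(1+0.0145)^t    t·PV
  1        65.00        64.0710        64.0710
  2        65.00        63.1552       126.3104
  3        65.00        62.2526       186.7577
  4        47.50        44.8420       179.3682
  5        47.50        44.2011       221.0056
  6        47.50        43.5694       261.4162
  7     1,047.50       947.0866     6,629.6059
  Σ                  1,269.1779     7,668.5350
Price P = Σ PV = 1,269.1779.
Macaulay duration = Σ(t·PV) / P = 7,668.5350 / 1,269.1779 = 6.04213 years.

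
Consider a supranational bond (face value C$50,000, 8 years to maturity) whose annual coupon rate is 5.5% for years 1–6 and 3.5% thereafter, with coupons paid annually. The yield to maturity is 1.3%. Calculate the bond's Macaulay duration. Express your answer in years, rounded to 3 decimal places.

6.857 years

Periodic yield y = 0.013. Discount each cash flow and weight by its year:
  t   CF        PV=CF/(1+0.013)^t    t·PV
  1     2,750.00     2,714.7088     2,714.7088
  2     2,750.00     2,679.8705     5,359.7409
  3     2,750.00     2,645.4792     7,936.4377
  4     2,750.00     2,611.5294    10,446.1174
  5     2,750.00     2,578.0152    12,890.0758
  6     2,750.00     2,544.9311    15,269.5863
  7     1,750.00     1,598.7182    11,191.0277
  8    51,750.00    46,669.6766   373,357.4126
  Σ                 64,042.9289   439,165.1074
Price P = Σ PV = 64,042.9289.
Macaulay duration = Σ(t·PV) / P = 439,165.1074 / 64,042.9289 = 6.85736 years.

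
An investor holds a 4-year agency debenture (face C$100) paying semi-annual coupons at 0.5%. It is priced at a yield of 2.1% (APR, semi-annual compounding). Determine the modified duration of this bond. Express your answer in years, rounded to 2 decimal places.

Periodic yield y = 0.0105. First find Macaulay duration:
  t   CF        PV=CF/(1+0.0105)^t    t·PV
  1         0.25         0.2474         0.2474
  2         0.25         0.2448         0.4897
  3         0.25         0.2423         0.7269
  4         0.25         0.2398         0.9591
  5         0.25         0.2373         1.1864
  6         0.25         0.2348         1.4089
  7         0.25         0.2324         1.6266
  8       100.25        92.2134       737.7069
  Σ                     93.8921       744.3518
P = 93.8921; Macaulay duration = 744.3518 / 93.8921 = 7.92773 half-year periods = 3.96387 years.
Modified duration = D_Mac / (1 + y) = 3.96387 / 1.0105 = 3.92268 years.

3.92 years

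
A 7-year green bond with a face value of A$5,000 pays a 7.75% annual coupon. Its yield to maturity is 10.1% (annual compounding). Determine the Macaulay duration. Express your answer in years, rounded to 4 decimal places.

5.5645 years

Periodic yield y = 0.101. Discount each cash flow and weight by its year:
  t   CF        PV=CF/(1+0.101)^t    t·PV
  1       387.50       351.9528       351.9528
  2       387.50       319.6665       639.3329
  3       387.50       290.3419       871.0258
  4       387.50       263.7075     1,054.8299
  5       387.50       239.5163     1,197.5816
  6       387.50       217.5443     1,305.2661
  7     5,387.50     2,747.1100    19,229.7700
  Σ                  4,429.8393    24,649.7590
Price P = Σ PV = 4,429.8393.
Macaulay duration = Σ(t·PV) / P = 24,649.7590 / 4,429.8393 = 5.56448 years.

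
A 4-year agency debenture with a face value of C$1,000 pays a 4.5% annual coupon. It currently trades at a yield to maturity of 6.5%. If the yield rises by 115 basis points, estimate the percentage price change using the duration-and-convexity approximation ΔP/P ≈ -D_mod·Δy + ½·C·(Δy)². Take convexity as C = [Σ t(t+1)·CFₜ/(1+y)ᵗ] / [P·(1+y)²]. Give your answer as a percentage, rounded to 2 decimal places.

With y = 0.065:
  t   CF        PV=CF/(1+0.065)^t    t·PV        t(t+1)·PV
  1        45.00        42.2535        42.2535          84.5070
  2        45.00        39.6747        79.3493         238.0480
  3        45.00        37.2532       111.7596         447.0385
  4     1,045.00       812.3026     3,249.2105      16,246.0526
  Σ                    931.4840     3,482.5730      17,015.6462
P = 931.4840; D_Mac = 3.73874 yrs; D_mod = 3.51055 yrs; C = 16.10549.
Duration effect: -3.51055 × (+0.0115) = -0.040371
Convexity effect: 0.5 × 16.10549 × (0.0115)² = +0.0010650
ΔP/P ≈ -0.040371 + 0.0010650 = -0.039306 = -3.9306%.

-3.93%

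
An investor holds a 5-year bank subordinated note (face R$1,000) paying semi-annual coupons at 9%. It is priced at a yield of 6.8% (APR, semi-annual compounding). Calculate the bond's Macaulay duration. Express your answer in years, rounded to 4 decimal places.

Periodic yield y = 0.034. Discount each cash flow and weight by its period:
  t   CF        PV=CF/(1+0.034)^t    t·PV
  1        45.00        43.5203        43.5203
  2        45.00        42.0893        84.1785
  3        45.00        40.7053       122.1159
  4        45.00        39.3668       157.4673
  5        45.00        38.0724       190.3618
  6        45.00        36.8205       220.9228
  7        45.00        35.6097       249.2681
  8        45.00        34.4388       275.5105
  9        45.00        33.3064       299.7576
  10    1,045.00       748.0160     7,480.1603
  Σ                  1,091.9455     9,123.2631
Price P = Σ PV = 1,091.9455.
Macaulay duration = Σ(t·PV) / P = 9,123.2631 / 1,091.9455 = 8.35505 half-year periods.
In years: 8.35505 / 2 = 4.17753 years.

4.1775 years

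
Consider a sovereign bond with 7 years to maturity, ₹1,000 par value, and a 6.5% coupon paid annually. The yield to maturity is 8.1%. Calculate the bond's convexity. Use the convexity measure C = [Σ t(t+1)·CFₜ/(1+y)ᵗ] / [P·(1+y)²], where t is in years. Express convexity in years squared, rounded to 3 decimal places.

36.984

With y = 0.081:
  t   CF        PV=CF/(1+0.081)^t    t·PV        t(t+1)·PV
  1        65.00        60.1295        60.1295         120.2590
  2        65.00        55.6240       111.2479         333.7438
  3        65.00        51.4560       154.3681         617.4724
  4        65.00        47.6004       190.4016         952.0080
  5        65.00        44.0337       220.1684       1,321.0101
  6        65.00        40.7342       244.4052       1,710.8364
  7     1,065.00       617.4044     4,321.8311      34,574.6488
  Σ                    916.9822     5,302.5518      39,629.9784
P = 916.9822.
Convexity = Σ t(t+1)·PV / [P·(1+y)²] = 39,629.9784 / (916.9822 × 1.168561) = 36.98380.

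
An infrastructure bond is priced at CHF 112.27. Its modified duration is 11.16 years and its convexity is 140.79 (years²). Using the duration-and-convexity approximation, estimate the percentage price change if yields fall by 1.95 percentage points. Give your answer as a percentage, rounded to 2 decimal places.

+24.44%

Duration effect: -D_mod·Δy = -11.16 × (-0.0195) = +0.217620
Convexity effect: ½·C·(Δy)² = 0.5 × 140.79 × (-0.0195)² = +0.02676769875
ΔP/P ≈ +0.217620 + 0.02676769875 = +0.24438769875
= +24.438769875%.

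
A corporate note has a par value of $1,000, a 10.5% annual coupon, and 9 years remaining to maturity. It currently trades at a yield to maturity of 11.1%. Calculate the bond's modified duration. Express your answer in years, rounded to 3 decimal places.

Periodic yield y = 0.111. First find Macaulay duration:
  t   CF        PV=CF/(1+0.111)^t    t·PV
  1       105.00        94.5095        94.5095
  2       105.00        85.0670       170.1340
  3       105.00        76.5680       229.7039
  4       105.00        68.9181       275.6723
  5       105.00        62.0325       310.1623
  6       105.00        55.8348       335.0088
  7       105.00        50.2563       351.7944
  8       105.00        45.2352       361.8819
  9     1,105.00       428.4851     3,856.3661
  Σ                    966.9065     5,985.2331
P = 966.9065; Macaulay duration = 5,985.2331 / 966.9065 = 6.19008 years.
Modified duration = D_Mac / (1 + y) = 6.19008 / 1.111 = 5.57163 years.

5.572 years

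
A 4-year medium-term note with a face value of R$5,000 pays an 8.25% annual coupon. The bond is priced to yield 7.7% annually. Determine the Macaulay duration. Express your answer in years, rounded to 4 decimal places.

3.5698 years

Periodic yield y = 0.077. Discount each cash flow and weight by its year:
  t   CF        PV=CF/(1+0.077)^t    t·PV
  1       412.50       383.0084       383.0084
  2       412.50       355.6252       711.2504
  3       412.50       330.1998       990.5995
  4     5,412.50     4,022.8616    16,091.4466
  Σ                  5,091.6950    18,176.3048
Price P = Σ PV = 5,091.6950.
Macaulay duration = Σ(t·PV) / P = 18,176.3048 / 5,091.6950 = 3.56979 years.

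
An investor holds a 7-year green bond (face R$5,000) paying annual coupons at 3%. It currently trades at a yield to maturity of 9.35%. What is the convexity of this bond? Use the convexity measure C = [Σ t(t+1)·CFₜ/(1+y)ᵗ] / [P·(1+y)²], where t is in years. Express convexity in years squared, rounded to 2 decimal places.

With y = 0.0935:
  t   CF        PV=CF/(1+0.0935)^t    t·PV        t(t+1)·PV
  1       150.00       137.1742       137.1742         274.3484
  2       150.00       125.4451       250.8902         752.6706
  3       150.00       114.7189       344.1566       1,376.6266
  4       150.00       104.9098       419.6392       2,098.1962
  5       150.00        95.9395       479.6974       2,878.1841
  6       150.00        87.7361       526.4169       3,684.9180
  7     5,150.00     2,754.7089    19,282.9625     154,263.7003
  Σ                  3,420.6325    21,440.9370     165,328.6442
P = 3,420.6325.
Convexity = Σ t(t+1)·PV / [P·(1+y)²] = 165,328.6442 / (3,420.6325 × 1.195742) = 40.42073.

40.42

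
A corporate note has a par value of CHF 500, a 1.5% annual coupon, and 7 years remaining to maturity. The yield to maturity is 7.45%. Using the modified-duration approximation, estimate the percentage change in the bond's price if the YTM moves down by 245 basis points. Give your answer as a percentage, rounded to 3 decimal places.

Periodic yield y = 0.0745. Modified duration first:
  t   CF        PV=CF/(1+0.0745)^t    t·PV
  1         7.50         6.9800         6.9800
  2         7.50         6.4960        12.9921
  3         7.50         6.0456        18.1369
  4         7.50         5.6265        22.5059
  5         7.50         5.2364        26.1818
  6         7.50         4.8733        29.2398
  7       507.50       306.8959     2,148.2714
  Σ                    342.1537     2,264.3078
P = 342.1537; D_Mac = 6.61781 yrs; D_mod = 6.61781/(1+0.0745) = 6.15897 yrs.
ΔP/P ≈ -D_mod · Δy = -6.15897 × (-0.0245) = +0.150895 = +15.0895%.

+15.089%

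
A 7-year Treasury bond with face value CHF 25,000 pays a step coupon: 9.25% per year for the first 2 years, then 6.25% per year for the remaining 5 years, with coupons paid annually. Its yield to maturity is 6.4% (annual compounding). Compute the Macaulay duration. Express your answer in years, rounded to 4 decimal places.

Periodic yield y = 0.064. Discount each cash flow and weight by its year:
  t   CF        PV=CF/(1+0.064)^t    t·PV
  1     2,312.50     2,173.4023     2,173.4023
  2     2,312.50     2,042.6713     4,085.3426
  3     1,562.50     1,297.1648     3,891.4943
  4     1,562.50     1,219.1398     4,876.5593
  5     1,562.50     1,145.8081     5,729.0405
  6     1,562.50     1,076.8873     6,461.3238
  7    26,562.50    17,205.9062   120,441.3436
  Σ                 26,160.9798   147,658.5063
Price P = Σ PV = 26,160.9798.
Macaulay duration = Σ(t·PV) / P = 147,658.5063 / 26,160.9798 = 5.64423 years.

5.6442 years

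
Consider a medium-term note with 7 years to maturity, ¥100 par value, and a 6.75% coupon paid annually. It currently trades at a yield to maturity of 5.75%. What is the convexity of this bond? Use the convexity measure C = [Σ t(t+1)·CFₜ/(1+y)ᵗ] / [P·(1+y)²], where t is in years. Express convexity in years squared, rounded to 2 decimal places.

39.14

With y = 0.0575:
  t   CF        PV=CF/(1+0.0575)^t    t·PV        t(t+1)·PV
  1         6.75         6.3830         6.3830          12.7660
  2         6.75         6.0359        12.0718          36.2155
  3         6.75         5.7077        17.1232          68.4926
  4         6.75         5.3974        21.5895         107.9474
  5         6.75         5.1039        25.5195         153.1169
  6         6.75         4.8264        28.9583         202.7080
  7       106.75        72.1781       505.2465       4,041.9718
  Σ                    105.6323       616.8917       4,623.2182
P = 105.6323.
Convexity = Σ t(t+1)·PV / [P·(1+y)²] = 4,623.2182 / (105.6323 × 1.118306) = 39.13693.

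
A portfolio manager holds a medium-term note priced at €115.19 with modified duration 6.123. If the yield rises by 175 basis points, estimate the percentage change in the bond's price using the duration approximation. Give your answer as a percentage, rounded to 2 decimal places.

-10.72%

Duration approximation: ΔP/P ≈ -D_mod · Δy = -6.123 × (+0.0175) = -0.1071525.
As a percentage: -10.71525%.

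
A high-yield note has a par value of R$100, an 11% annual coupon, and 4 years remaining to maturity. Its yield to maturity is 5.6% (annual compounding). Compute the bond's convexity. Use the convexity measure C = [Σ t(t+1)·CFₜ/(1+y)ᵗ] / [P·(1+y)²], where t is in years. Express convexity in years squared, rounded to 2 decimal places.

With y = 0.056:
  t   CF        PV=CF/(1+0.056)^t    t·PV        t(t+1)·PV
  1        11.00        10.4167        10.4167          20.8333
  2        11.00         9.8643        19.7285          59.1856
  3        11.00         9.3412        28.0235         112.0940
  4       111.00        89.2621       357.0486       1,785.2428
  Σ                    118.8842       415.2173       1,977.3557
P = 118.8842.
Convexity = Σ t(t+1)·PV / [P·(1+y)²] = 1,977.3557 / (118.8842 × 1.115136) = 14.91532.

14.92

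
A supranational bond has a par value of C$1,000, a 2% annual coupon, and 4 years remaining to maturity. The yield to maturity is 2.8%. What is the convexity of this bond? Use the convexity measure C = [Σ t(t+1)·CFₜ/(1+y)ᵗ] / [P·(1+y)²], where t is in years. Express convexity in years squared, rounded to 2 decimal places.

18.18

With y = 0.028:
  t   CF        PV=CF/(1+0.028)^t    t·PV        t(t+1)·PV
  1        20.00        19.4553        19.4553          38.9105
  2        20.00        18.9253        37.8507         113.5521
  3        20.00        18.4099        55.2296         220.9184
  4     1,020.00       913.3300     3,653.3199      18,266.5996
  Σ                    970.1204     3,765.8555      18,639.9806
P = 970.1204.
Convexity = Σ t(t+1)·PV / [P·(1+y)²] = 18,639.9806 / (970.1204 × 1.056784) = 18.18166.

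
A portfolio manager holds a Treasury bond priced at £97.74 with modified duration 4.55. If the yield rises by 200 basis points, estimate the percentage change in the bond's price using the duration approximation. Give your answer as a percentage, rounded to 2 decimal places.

-9.10%

Duration approximation: ΔP/P ≈ -D_mod · Δy = -4.55 × (+0.02) = -0.091000.
As a percentage: -9.1000%.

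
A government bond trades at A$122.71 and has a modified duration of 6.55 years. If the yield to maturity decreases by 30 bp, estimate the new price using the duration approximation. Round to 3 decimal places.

Duration approximation: ΔP/P ≈ -D_mod · Δy = -6.55 × (-0.003) = +0.019650.
New price ≈ 122.71 × (1 + 0.019650) = 125.1212515.

A$125.121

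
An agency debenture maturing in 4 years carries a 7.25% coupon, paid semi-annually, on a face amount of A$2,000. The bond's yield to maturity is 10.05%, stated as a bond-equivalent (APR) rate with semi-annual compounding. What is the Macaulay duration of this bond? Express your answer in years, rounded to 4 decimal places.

3.5167 years

Periodic yield y = 0.05025. Discount each cash flow and weight by its period:
  t   CF        PV=CF/(1+0.05025)^t    t·PV
  1        72.50        69.0312        69.0312
  2        72.50        65.7283       131.4567
  3        72.50        62.5835       187.7505
  4        72.50        59.5892       238.3566
  5        72.50        56.7381       283.6903
  6        72.50        54.0234       324.1404
  7        72.50        51.4386       360.0702
  8     2,072.50     1,400.0805    11,200.6443
  Σ                  1,819.2128    12,795.1402
Price P = Σ PV = 1,819.2128.
Macaulay duration = Σ(t·PV) / P = 12,795.1402 / 1,819.2128 = 7.03334 half-year periods.
In years: 7.03334 / 2 = 3.51667 years.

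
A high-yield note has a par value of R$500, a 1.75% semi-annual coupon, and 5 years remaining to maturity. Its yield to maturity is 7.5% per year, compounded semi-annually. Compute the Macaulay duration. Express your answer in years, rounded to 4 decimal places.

Periodic yield y = 0.0375. Discount each cash flow and weight by its period:
  t   CF        PV=CF/(1+0.0375)^t    t·PV
  1        4.375         4.2169         4.2169
  2        4.375         4.0645         8.1289
  3        4.375         3.9175        11.7526
  4        4.375         3.7759        15.1038
  5        4.375         3.6395        18.1973
  6        4.375         3.5079        21.0475
  7        4.375         3.3811        23.6679
  8        4.375         3.2589        26.0713
  9        4.375         3.1411        28.2701
  10     504.375       349.0378     3,490.3783
  Σ                    381.9412     3,646.8346
Price P = Σ PV = 381.9412.
Macaulay duration = Σ(t·PV) / P = 3,646.8346 / 381.9412 = 9.54816 half-year periods.
In years: 9.54816 / 2 = 4.77408 years.

4.7741 years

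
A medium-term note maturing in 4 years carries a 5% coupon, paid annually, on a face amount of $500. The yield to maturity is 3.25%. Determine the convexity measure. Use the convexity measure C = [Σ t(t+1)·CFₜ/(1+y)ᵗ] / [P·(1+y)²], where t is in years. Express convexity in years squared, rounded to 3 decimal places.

With y = 0.0325:
  t   CF        PV=CF/(1+0.0325)^t    t·PV        t(t+1)·PV
  1        25.00        24.2131        24.2131          48.4262
  2        25.00        23.4509        46.9018         140.7055
  3        25.00        22.7128        68.1383         272.5531
  4       525.00       461.9544     1,847.8174       9,239.0870
  Σ                    532.3311     1,987.0706       9,700.7718
P = 532.3311.
Convexity = Σ t(t+1)·PV / [P·(1+y)²] = 9,700.7718 / (532.3311 × 1.066056) = 17.09402.

17.094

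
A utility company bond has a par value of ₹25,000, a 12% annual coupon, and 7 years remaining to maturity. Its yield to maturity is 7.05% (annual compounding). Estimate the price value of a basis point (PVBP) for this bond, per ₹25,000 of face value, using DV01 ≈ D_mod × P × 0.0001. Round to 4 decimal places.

Periodic yield y = 0.0705.
  t   CF        PV=CF/(1+0.0705)^t    t·PV
  1     3,000.00     2,802.4288     2,802.4288
  2     3,000.00     2,617.8690     5,235.7380
  3     3,000.00     2,445.4638     7,336.3914
  4     3,000.00     2,284.4127     9,137.6508
  5     3,000.00     2,133.9680    10,669.8399
  6     3,000.00     1,993.4311    11,960.5865
  7    28,000.00    17,380.0623   121,660.4364
  Σ                 31,657.6357   168,803.0718
P = 31,657.6357; D_Mac = 5.33214 yrs; D_mod = 4.98098 yrs.
DV01 ≈ 4.98098 × 31,657.6357 × 0.0001 = 15.768620.

₹15.7686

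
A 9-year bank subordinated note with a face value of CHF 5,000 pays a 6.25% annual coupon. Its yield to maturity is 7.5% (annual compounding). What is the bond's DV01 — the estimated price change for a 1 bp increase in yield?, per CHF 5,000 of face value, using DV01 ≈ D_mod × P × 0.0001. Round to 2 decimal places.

Periodic yield y = 0.075.
  t   CF        PV=CF/(1+0.075)^t    t·PV
  1       312.50       290.6977       290.6977
  2       312.50       270.4164       540.8329
  3       312.50       251.5502       754.6505
  4       312.50       234.0002       936.0007
  5       312.50       217.6746     1,088.3729
  6       312.50       202.4880     1,214.9278
  7       312.50       188.3609     1,318.5263
  8       312.50       175.2194     1,401.7556
  9     5,312.50     2,770.9122    24,938.2098
  Σ                  4,601.3196    32,483.9742
P = 4,601.3196; D_Mac = 7.05971 yrs; D_mod = 6.56717 yrs.
DV01 ≈ 6.56717 × 4,601.3196 × 0.0001 = 3.021765.

CHF 3.02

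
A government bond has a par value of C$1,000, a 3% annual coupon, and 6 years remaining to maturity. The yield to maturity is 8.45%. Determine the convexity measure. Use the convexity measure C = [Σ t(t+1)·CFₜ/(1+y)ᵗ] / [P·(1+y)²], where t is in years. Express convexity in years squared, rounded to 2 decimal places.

With y = 0.0845:
  t   CF        PV=CF/(1+0.0845)^t    t·PV        t(t+1)·PV
  1        30.00        27.6625        27.6625          55.3250
  2        30.00        25.5072        51.0143         153.0430
  3        30.00        23.5197        70.5592         282.2369
  4        30.00        21.6872        86.7487         433.7435
  5        30.00        19.9974        99.9870         599.9219
  6     1,030.00       633.0819     3,798.4913      26,589.4392
  Σ                    751.4559     4,134.4631      28,113.7096
P = 751.4559.
Convexity = Σ t(t+1)·PV / [P·(1+y)²] = 28,113.7096 / (751.4559 × 1.176140) = 31.80941.

31.81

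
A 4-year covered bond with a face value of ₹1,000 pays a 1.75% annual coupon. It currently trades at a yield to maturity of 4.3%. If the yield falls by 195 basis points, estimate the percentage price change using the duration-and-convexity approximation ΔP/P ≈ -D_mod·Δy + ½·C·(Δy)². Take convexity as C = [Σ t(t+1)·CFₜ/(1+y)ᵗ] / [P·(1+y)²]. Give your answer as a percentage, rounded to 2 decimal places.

With y = 0.043:
  t   CF        PV=CF/(1+0.043)^t    t·PV        t(t+1)·PV
  1        17.50        16.7785        16.7785          33.5570
  2        17.50        16.0868        32.1736          96.5207
  3        17.50        15.4236        46.2707         185.0829
  4     1,017.50       859.7995     3,439.1980      17,195.9898
  Σ                    908.0884     3,534.4208      17,511.1506
P = 908.0884; D_Mac = 3.89216 yrs; D_mod = 3.73169 yrs; C = 17.72629.
Duration effect: -3.73169 × (-0.0195) = +0.072768
Convexity effect: 0.5 × 17.72629 × (-0.0195)² = +0.0033702
ΔP/P ≈ +0.072768 + 0.0033702 = +0.076138 = +7.6138%.

+7.61%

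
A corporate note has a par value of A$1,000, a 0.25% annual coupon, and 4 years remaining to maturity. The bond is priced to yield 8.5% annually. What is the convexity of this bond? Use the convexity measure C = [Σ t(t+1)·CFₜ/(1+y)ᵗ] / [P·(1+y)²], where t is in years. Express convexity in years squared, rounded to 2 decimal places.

16.89

With y = 0.085:
  t   CF        PV=CF/(1+0.085)^t    t·PV        t(t+1)·PV
  1         2.50         2.3041         2.3041           4.6083
  2         2.50         2.1236         4.2473          12.7418
  3         2.50         1.9573         5.8718          23.4872
  4     1,002.50       723.3782     2,893.5129      14,467.5644
  Σ                    729.7633     2,905.9361      14,508.4018
P = 729.7633.
Convexity = Σ t(t+1)·PV / [P·(1+y)²] = 14,508.4018 / (729.7633 × 1.177225) = 16.88800.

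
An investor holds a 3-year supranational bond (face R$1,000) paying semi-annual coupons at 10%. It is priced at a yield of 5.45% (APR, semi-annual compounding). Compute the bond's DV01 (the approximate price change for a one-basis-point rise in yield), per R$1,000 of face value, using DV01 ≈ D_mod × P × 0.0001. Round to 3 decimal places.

Periodic yield y = 0.02725.
  t   CF        PV=CF/(1+0.02725)^t    t·PV
  1        50.00        48.6736        48.6736
  2        50.00        47.3825        94.7649
  3        50.00        46.1255       138.3766
  4        50.00        44.9020       179.6079
  5        50.00        43.7109       218.5543
  6     1,050.00       893.5779     5,361.4672
  Σ                  1,124.3723     6,041.4445
P = 1,124.3723; D_Mac = 5.37317 half-year periods = 2.68659 yrs; D_mod = 2.61532 yrs.
DV01 ≈ 2.61532 × 1,124.3723 × 0.0001 = 0.294059.

R$0.294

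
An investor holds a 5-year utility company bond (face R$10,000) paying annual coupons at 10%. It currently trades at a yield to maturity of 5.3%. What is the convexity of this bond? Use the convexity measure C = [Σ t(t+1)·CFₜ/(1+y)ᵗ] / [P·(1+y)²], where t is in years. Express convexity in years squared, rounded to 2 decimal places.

21.67

With y = 0.053:
  t   CF        PV=CF/(1+0.053)^t    t·PV        t(t+1)·PV
  1     1,000.00       949.6676       949.6676       1,899.3352
  2     1,000.00       901.8686     1,803.7372       5,411.2115
  3     1,000.00       856.4754     2,569.4262      10,277.7046
  4     1,000.00       813.3669     3,253.4678      16,267.3388
  5    11,000.00     8,496.7107    42,483.5533     254,901.3197
  Σ                 12,018.0892    51,059.8520     288,756.9098
P = 12,018.0892.
Convexity = Σ t(t+1)·PV / [P·(1+y)²] = 288,756.9098 / (12,018.0892 × 1.108809) = 21.66907.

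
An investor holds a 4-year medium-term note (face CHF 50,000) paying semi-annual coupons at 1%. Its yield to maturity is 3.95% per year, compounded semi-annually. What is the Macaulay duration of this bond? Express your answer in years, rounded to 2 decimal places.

Periodic yield y = 0.01975. Discount each cash flow and weight by its period:
  t   CF        PV=CF/(1+0.01975)^t    t·PV
  1       250.00       245.1581       245.1581
  2       250.00       240.4100       480.8201
  3       250.00       235.7539       707.2617
  4       250.00       231.1879       924.7517
  5       250.00       226.7104     1,133.5520
  6       250.00       222.3196     1,333.9175
  7       250.00       218.0138     1,526.0967
  8    50,250.00    42,972.0779   343,776.6231
  Σ                 44,591.6317   350,128.1808
Price P = Σ PV = 44,591.6317.
Macaulay duration = Σ(t·PV) / P = 350,128.1808 / 44,591.6317 = 7.85188 half-year periods.
In years: 7.85188 / 2 = 3.92594 years.

3.93 years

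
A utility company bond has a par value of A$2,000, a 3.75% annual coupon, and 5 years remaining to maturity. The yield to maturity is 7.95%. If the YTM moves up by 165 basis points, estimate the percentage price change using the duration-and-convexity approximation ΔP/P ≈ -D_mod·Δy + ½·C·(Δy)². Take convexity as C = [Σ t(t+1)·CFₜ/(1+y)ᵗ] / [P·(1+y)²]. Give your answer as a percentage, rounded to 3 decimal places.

-6.735%

With y = 0.0795:
  t   CF        PV=CF/(1+0.0795)^t    t·PV        t(t+1)·PV
  1        75.00        69.4766        69.4766         138.9532
  2        75.00        64.3600       128.7200         386.1599
  3        75.00        59.6202       178.8606         715.4422
  4        75.00        55.2294       220.9178       1,104.5889
  5     2,075.00     1,415.4837     7,077.4184      42,464.5105
  Σ                  1,664.1699     7,675.3933      44,809.6548
P = 1,664.1699; D_Mac = 4.61215 yrs; D_mod = 4.27248 yrs; C = 23.10621.
Duration effect: -4.27248 × (+0.0165) = -0.070496
Convexity effect: 0.5 × 23.10621 × (0.0165)² = +0.0031453
ΔP/P ≈ -0.070496 + 0.0031453 = -0.067351 = -6.7351%.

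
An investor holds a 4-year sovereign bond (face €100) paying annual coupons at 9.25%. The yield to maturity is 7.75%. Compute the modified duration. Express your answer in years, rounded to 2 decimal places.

Periodic yield y = 0.0775. First find Macaulay duration:
  t   CF        PV=CF/(1+0.0775)^t    t·PV
  1         9.25         8.5847         8.5847
  2         9.25         7.9672        15.9345
  3         9.25         7.3942        22.1825
  4       109.25        81.0499       324.1995
  Σ                    104.9960       370.9012
P = 104.9960; Macaulay duration = 370.9012 / 104.9960 = 3.53253 years.
Modified duration = D_Mac / (1 + y) = 3.53253 / 1.0775 = 3.27845 years.

3.28 years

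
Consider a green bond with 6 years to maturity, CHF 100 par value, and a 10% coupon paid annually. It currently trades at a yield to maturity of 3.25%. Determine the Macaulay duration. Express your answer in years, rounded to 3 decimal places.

4.978 years

Periodic yield y = 0.0325. Discount each cash flow and weight by its year:
  t   CF        PV=CF/(1+0.0325)^t    t·PV
  1        10.00         9.6852         9.6852
  2        10.00         9.3804        18.7607
  3        10.00         9.0851        27.2553
  4        10.00         8.7991        35.1965
  5        10.00         8.5222        42.6108
  6       110.00        90.7930       544.7579
  Σ                    136.2650       678.2665
Price P = Σ PV = 136.2650.
Macaulay duration = Σ(t·PV) / P = 678.2665 / 136.2650 = 4.97756 years.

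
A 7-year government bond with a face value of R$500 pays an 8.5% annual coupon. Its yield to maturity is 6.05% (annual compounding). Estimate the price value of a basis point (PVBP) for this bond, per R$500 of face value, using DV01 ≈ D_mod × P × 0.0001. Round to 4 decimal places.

R$0.3029

Periodic yield y = 0.0605.
  t   CF        PV=CF/(1+0.0605)^t    t·PV
  1        42.50        40.0754        40.0754
  2        42.50        37.7892        75.5784
  3        42.50        35.6334       106.9001
  4        42.50        33.6005       134.4022
  5        42.50        31.6837       158.4184
  6        42.50        29.8762       179.2570
  7       542.50       359.6044     2,517.2310
  Σ                    568.2628     3,211.8625
P = 568.2628; D_Mac = 5.65207 yrs; D_mod = 5.32963 yrs.
DV01 ≈ 5.32963 × 568.2628 × 0.0001 = 0.302863.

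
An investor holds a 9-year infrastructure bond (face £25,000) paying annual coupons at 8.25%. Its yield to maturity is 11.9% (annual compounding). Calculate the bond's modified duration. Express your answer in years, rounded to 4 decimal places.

Periodic yield y = 0.119. First find Macaulay duration:
  t   CF        PV=CF/(1+0.119)^t    t·PV
  1     2,062.50     1,843.1635     1,843.1635
  2     2,062.50     1,647.1524     3,294.3048
  3     2,062.50     1,471.9861     4,415.9582
  4     2,062.50     1,315.4478     5,261.7911
  5     2,062.50     1,175.5565     5,877.7827
  6     2,062.50     1,050.5420     6,303.2523
  7     2,062.50       938.8222     6,571.7554
  8     2,062.50       838.9832     6,711.8656
  9    27,062.50     9,837.7806    88,540.0258
  Σ                 20,119.4344   128,819.8995
P = 20,119.4344; Macaulay duration = 128,819.8995 / 20,119.4344 = 6.40276 years.
Modified duration = D_Mac / (1 + y) = 6.40276 / 1.119 = 5.72186 years.

5.7219 years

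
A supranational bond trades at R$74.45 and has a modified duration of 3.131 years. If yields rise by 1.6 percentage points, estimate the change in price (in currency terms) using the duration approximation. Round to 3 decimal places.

-R$3.730

Duration approximation: ΔP/P ≈ -D_mod · Δy = -3.131 × (+0.016) = -0.050096.
ΔP ≈ 74.45 × (-0.050096) = -3.7296472.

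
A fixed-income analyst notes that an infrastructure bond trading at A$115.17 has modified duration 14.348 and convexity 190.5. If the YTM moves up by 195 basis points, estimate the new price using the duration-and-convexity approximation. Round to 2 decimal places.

Duration effect: -D_mod·Δy = -14.348 × (+0.0195) = -0.279786
Convexity effect: ½·C·(Δy)² = 0.5 × 190.5 × (0.0195)² = +0.0362188125
ΔP/P ≈ -0.279786 + 0.0362188125 = -0.2435671875
New price ≈ 115.17 × (1 - 0.2435671875) = 87.118367015625.

A$87.12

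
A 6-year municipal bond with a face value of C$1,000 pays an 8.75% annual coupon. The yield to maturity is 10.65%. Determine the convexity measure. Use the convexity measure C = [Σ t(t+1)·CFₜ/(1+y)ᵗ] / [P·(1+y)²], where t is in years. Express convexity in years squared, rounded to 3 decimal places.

With y = 0.1065:
  t   CF        PV=CF/(1+0.1065)^t    t·PV        t(t+1)·PV
  1        87.50        79.0782        79.0782         158.1563
  2        87.50        71.4669       142.9339         428.8017
  3        87.50        64.5883       193.7649         775.0595
  4        87.50        58.3717       233.4868       1,167.4341
  5        87.50        52.7535       263.7673       1,582.6038
  6     1,087.50       592.5442     3,555.2652      24,886.8567
  Σ                    918.8028     4,468.2963      28,998.9121
P = 918.8028.
Convexity = Σ t(t+1)·PV / [P·(1+y)²] = 28,998.9121 / (918.8028 × 1.224342) = 25.77844.

25.778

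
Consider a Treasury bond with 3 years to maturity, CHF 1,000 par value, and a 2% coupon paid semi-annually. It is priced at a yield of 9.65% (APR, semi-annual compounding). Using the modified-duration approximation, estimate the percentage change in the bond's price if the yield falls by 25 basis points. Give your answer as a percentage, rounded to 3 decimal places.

+0.696%

Periodic yield y = 0.04825. Modified duration first:
  t   CF        PV=CF/(1+0.04825)^t    t·PV
  1        10.00         9.5397         9.5397
  2        10.00         9.1006        18.2012
  3        10.00         8.6817        26.0451
  4        10.00         8.2821        33.1284
  5        10.00         7.9009        39.5044
  6     1,010.00       761.2585     4,567.5509
  Σ                    804.7635     4,693.9698
P = 804.7635; D_Mac = 5.83273 half-year periods = 2.91637 yrs; D_mod = 2.91637/(1+0.04825) = 2.78213 yrs.
ΔP/P ≈ -D_mod · Δy = -2.78213 × (-0.0025) = +0.006955 = +0.6955%.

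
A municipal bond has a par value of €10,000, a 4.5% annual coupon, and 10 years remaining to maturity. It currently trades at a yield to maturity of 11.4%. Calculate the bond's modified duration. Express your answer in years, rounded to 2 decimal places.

6.88 years

Periodic yield y = 0.114. First find Macaulay duration:
  t   CF        PV=CF/(1+0.114)^t    t·PV
  1       450.00       403.9497       403.9497
  2       450.00       362.6120       725.2239
  3       450.00       325.5045       976.5134
  4       450.00       292.1943     1,168.7772
  5       450.00       262.2929     1,311.4646
  6       450.00       235.4514     1,412.7087
  7       450.00       211.3568     1,479.4974
  8       450.00       189.7278     1,517.8225
  9       450.00       170.3122     1,532.8099
  10   10,450.00     3,550.2945    35,502.9452
  Σ                  6,003.6961    46,031.7126
P = 6,003.6961; Macaulay duration = 46,031.7126 / 6,003.6961 = 7.66723 years.
Modified duration = D_Mac / (1 + y) = 7.66723 / 1.114 = 6.88261 years.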